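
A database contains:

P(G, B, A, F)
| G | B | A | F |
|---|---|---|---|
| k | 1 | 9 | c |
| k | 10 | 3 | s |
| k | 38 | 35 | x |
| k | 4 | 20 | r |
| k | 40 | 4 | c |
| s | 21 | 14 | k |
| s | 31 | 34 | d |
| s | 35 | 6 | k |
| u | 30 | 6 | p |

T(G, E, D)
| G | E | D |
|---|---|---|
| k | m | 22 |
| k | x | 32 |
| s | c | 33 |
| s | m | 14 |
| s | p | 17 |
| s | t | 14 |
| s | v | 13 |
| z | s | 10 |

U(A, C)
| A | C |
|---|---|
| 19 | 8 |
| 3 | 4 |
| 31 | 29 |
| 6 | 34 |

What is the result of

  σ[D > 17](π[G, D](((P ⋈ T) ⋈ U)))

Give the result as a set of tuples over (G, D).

Natural join on G: {(k, 1, 9, c, m, 22), (k, 1, 9, c, x, 32), (k, 10, 3, s, m, 22), (k, 10, 3, s, x, 32), (k, 38, 35, x, m, 22), (k, 38, 35, x, x, 32), (k, 4, 20, r, m, 22), (k, 4, 20, r, x, 32), (k, 40, 4, c, m, 22), (k, 40, 4, c, x, 32), (s, 21, 14, k, c, 33), (s, 21, 14, k, m, 14), (s, 21, 14, k, p, 17), (s, 21, 14, k, t, 14), (s, 21, 14, k, v, 13), (s, 31, 34, d, c, 33), (s, 31, 34, d, m, 14), (s, 31, 34, d, p, 17), (s, 31, 34, d, t, 14), (s, 31, 34, d, v, 13), (s, 35, 6, k, c, 33), (s, 35, 6, k, m, 14), (s, 35, 6, k, p, 17), (s, 35, 6, k, t, 14), (s, 35, 6, k, v, 13)}
Natural join on A: {(k, 10, 3, s, m, 22, 4), (k, 10, 3, s, x, 32, 4), (s, 35, 6, k, c, 33, 34), (s, 35, 6, k, m, 14, 34), (s, 35, 6, k, p, 17, 34), (s, 35, 6, k, t, 14, 34), (s, 35, 6, k, v, 13, 34)}
π[G, D]: project onto (G, D) (1 duplicate(s) eliminated) → {(k, 22), (k, 32), (s, 13), (s, 14), (s, 17), (s, 33)}
σ[D > 17]: keep tuples satisfying D > 17 → {(k, 22), (k, 32), (s, 33)}

{(k, 22), (k, 32), (s, 33)}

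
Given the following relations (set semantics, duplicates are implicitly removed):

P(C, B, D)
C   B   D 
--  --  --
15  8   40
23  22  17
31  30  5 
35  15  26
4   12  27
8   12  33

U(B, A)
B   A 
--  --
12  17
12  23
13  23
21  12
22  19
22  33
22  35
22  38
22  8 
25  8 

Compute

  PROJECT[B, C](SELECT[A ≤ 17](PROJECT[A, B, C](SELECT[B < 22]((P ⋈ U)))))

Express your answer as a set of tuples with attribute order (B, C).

{(12, 4), (12, 8)}

Joining P and U on B yields {(23, 22, 17, 19), (23, 22, 17, 33), (23, 22, 17, 35), (23, 22, 17, 38), (23, 22, 17, 8), (4, 12, 27, 17), (4, 12, 27, 23), (8, 12, 33, 17), (8, 12, 33, 23)}.
σ[B < 22]: keep tuples satisfying B < 22 → {(4, 12, 27, 17), (4, 12, 27, 23), (8, 12, 33, 17), (8, 12, 33, 23)}
Projecting to A, B, C: {(17, 12, 4), (17, 12, 8), (23, 12, 4), (23, 12, 8)}
σ[A ≤ 17]: keep tuples satisfying A ≤ 17 → {(17, 12, 4), (17, 12, 8)}
Projecting to B, C: {(12, 4), (12, 8)}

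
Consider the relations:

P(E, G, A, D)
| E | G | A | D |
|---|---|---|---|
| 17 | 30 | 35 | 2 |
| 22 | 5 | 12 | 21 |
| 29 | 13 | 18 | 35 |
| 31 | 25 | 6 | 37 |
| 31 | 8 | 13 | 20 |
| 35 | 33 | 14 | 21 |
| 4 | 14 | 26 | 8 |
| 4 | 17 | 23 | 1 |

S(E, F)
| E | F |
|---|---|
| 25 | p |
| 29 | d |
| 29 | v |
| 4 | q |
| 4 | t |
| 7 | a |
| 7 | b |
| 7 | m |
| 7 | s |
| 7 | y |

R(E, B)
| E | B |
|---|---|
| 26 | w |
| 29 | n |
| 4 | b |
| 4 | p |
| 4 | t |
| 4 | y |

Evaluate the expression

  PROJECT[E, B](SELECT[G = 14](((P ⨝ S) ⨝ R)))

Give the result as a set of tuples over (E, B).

{(4, b), (4, p), (4, t), (4, y)}

Natural join on E: {(29, 13, 18, 35, d), (29, 13, 18, 35, v), (4, 14, 26, 8, q), (4, 14, 26, 8, t), (4, 17, 23, 1, q), (4, 17, 23, 1, t)}
Natural join on E: {(29, 13, 18, 35, d, n), (29, 13, 18, 35, v, n), (4, 14, 26, 8, q, b), (4, 14, 26, 8, q, p), (4, 14, 26, 8, q, t), (4, 14, 26, 8, q, y), (4, 14, 26, 8, t, b), (4, 14, 26, 8, t, p), (4, 14, 26, 8, t, t), (4, 14, 26, 8, t, y), (4, 17, 23, 1, q, b), (4, 17, 23, 1, q, p), (4, 17, 23, 1, q, t), (4, 17, 23, 1, q, y), (4, 17, 23, 1, t, b), (4, 17, 23, 1, t, p), (4, 17, 23, 1, t, t), (4, 17, 23, 1, t, y)}
Selection G = 14: {(4, 14, 26, 8, q, b), (4, 14, 26, 8, q, p), (4, 14, 26, 8, q, t), (4, 14, 26, 8, q, y), (4, 14, 26, 8, t, b), (4, 14, 26, 8, t, p), (4, 14, 26, 8, t, t), (4, 14, 26, 8, t, y)}
π_{E, B} gives {(4, b), (4, p), (4, t), (4, y)} (4 duplicate(s) eliminated).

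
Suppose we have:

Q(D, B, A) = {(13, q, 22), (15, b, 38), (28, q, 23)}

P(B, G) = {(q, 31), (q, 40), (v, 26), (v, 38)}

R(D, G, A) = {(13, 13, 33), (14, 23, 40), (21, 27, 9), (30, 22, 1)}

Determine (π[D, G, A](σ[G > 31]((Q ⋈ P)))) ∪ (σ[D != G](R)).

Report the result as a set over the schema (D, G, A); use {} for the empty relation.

{(13, 40, 22), (14, 23, 40), (21, 27, 9), (28, 40, 23), (30, 22, 1)}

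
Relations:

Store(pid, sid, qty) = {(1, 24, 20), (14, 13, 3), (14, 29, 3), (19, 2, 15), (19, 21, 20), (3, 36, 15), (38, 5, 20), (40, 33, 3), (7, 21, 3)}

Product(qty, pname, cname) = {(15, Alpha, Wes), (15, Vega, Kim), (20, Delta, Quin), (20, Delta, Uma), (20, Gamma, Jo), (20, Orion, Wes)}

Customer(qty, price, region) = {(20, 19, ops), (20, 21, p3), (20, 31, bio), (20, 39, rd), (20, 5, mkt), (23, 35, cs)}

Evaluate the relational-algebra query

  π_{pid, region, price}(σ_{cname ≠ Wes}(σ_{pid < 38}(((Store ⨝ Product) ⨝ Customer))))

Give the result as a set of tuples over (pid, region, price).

{(1, bio, 31), (1, mkt, 5), (1, ops, 19), (1, p3, 21), (1, rd, 39), (19, bio, 31), (19, mkt, 5), (19, ops, 19), (19, p3, 21), (19, rd, 39)}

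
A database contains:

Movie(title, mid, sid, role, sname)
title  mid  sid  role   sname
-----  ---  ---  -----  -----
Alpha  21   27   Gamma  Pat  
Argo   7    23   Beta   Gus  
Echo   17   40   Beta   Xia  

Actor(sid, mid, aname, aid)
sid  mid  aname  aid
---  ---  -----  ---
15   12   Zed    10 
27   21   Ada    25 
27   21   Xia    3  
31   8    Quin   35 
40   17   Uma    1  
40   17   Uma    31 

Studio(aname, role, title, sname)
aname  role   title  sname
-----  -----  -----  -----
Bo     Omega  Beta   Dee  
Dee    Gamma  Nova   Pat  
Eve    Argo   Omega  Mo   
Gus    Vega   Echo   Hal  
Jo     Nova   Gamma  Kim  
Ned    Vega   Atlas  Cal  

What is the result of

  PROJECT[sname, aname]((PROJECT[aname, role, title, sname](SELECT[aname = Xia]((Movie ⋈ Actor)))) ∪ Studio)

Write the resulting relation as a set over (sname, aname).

Natural join on mid, sid: {(Alpha, 21, 27, Gamma, Pat, Ada, 25), (Alpha, 21, 27, Gamma, Pat, Xia, 3), (Echo, 17, 40, Beta, Xia, Uma, 1), (Echo, 17, 40, Beta, Xia, Uma, 31)}
Filtering on aname = Xia leaves {(Alpha, 21, 27, Gamma, Pat, Xia, 3)}.
π[aname, role, title, sname]: project onto (aname, role, title, sname) → {(Xia, Gamma, Alpha, Pat)}
Set union of the two operands is {(Bo, Omega, Beta, Dee), (Dee, Gamma, Nova, Pat), (Eve, Argo, Omega, Mo), (Gus, Vega, Echo, Hal), (Jo, Nova, Gamma, Kim), (Ned, Vega, Atlas, Cal), (Xia, Gamma, Alpha, Pat)}.
π[sname, aname]: project onto (sname, aname) → {(Cal, Ned), (Dee, Bo), (Hal, Gus), (Kim, Jo), (Mo, Eve), (Pat, Dee), (Pat, Xia)}

{(Cal, Ned), (Dee, Bo), (Hal, Gus), (Kim, Jo), (Mo, Eve), (Pat, Dee), (Pat, Xia)}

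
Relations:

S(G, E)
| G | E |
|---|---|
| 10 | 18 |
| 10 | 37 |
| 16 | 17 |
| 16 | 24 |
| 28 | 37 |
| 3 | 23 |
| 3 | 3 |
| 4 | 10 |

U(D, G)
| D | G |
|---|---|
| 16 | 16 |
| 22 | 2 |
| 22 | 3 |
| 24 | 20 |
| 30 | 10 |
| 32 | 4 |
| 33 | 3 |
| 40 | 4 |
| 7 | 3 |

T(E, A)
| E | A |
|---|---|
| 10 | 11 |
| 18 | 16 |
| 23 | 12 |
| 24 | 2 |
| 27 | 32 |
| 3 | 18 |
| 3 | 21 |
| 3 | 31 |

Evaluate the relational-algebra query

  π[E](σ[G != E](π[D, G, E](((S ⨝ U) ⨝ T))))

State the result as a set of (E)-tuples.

S ⋈ U (natural join on G): {(10, 18, 30), (10, 37, 30), (16, 17, 16), (16, 24, 16), (3, 23, 22), (3, 23, 33), (3, 23, 7), (3, 3, 22), (3, 3, 33), (3, 3, 7), (4, 10, 32), (4, 10, 40)}
(S ⨝ U) ⋈ T (natural join on E): {(10, 18, 30, 16), (16, 24, 16, 2), (3, 23, 22, 12), (3, 23, 33, 12), (3, 23, 7, 12), (3, 3, 22, 18), (3, 3, 22, 21), (3, 3, 22, 31), (3, 3, 33, 18), (3, 3, 33, 21), (3, 3, 33, 31), (3, 3, 7, 18), (3, 3, 7, 21), (3, 3, 7, 31), (4, 10, 32, 11), (4, 10, 40, 11)}
π[D, G, E]: project onto (D, G, E) (6 duplicate(s) eliminated) → {(16, 16, 24), (22, 3, 23), (22, 3, 3), (30, 10, 18), (32, 4, 10), (33, 3, 23), (33, 3, 3), (40, 4, 10), (7, 3, 23), (7, 3, 3)}
σ[G != E]: keep tuples satisfying G != E → {(16, 16, 24), (22, 3, 23), (30, 10, 18), (32, 4, 10), (33, 3, 23), (40, 4, 10), (7, 3, 23)}
π[E]: project onto (E) (3 duplicate(s) eliminated) → {10, 18, 23, 24}

{10, 18, 23, 24}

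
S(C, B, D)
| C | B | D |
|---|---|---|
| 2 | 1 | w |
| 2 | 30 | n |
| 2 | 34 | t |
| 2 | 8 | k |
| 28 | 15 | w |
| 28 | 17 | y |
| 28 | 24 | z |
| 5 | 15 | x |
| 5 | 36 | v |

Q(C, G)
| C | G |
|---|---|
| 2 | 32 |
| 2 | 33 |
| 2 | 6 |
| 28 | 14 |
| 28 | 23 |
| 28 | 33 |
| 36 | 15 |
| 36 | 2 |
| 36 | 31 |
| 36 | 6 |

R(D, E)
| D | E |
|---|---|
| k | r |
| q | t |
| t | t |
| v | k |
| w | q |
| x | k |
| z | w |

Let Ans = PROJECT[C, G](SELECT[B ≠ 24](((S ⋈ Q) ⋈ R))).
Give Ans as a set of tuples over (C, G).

Natural join on C: {(2, 1, w, 32), (2, 1, w, 33), (2, 1, w, 6), (2, 30, n, 32), (2, 30, n, 33), (2, 30, n, 6), (2, 34, t, 32), (2, 34, t, 33), (2, 34, t, 6), (2, 8, k, 32), (2, 8, k, 33), (2, 8, k, 6), (28, 15, w, 14), (28, 15, w, 23), (28, 15, w, 33), (28, 17, y, 14), (28, 17, y, 23), (28, 17, y, 33), (28, 24, z, 14), (28, 24, z, 23), (28, 24, z, 33)}
Natural join on D: {(2, 1, w, 32, q), (2, 1, w, 33, q), (2, 1, w, 6, q), (2, 34, t, 32, t), (2, 34, t, 33, t), (2, 34, t, 6, t), (2, 8, k, 32, r), (2, 8, k, 33, r), (2, 8, k, 6, r), (28, 15, w, 14, q), (28, 15, w, 23, q), (28, 15, w, 33, q), (28, 24, z, 14, w), (28, 24, z, 23, w), (28, 24, z, 33, w)}
σ[B ≠ 24]: keep tuples satisfying B ≠ 24 → {(2, 1, w, 32, q), (2, 1, w, 33, q), (2, 1, w, 6, q), (2, 34, t, 32, t), (2, 34, t, 33, t), (2, 34, t, 6, t), (2, 8, k, 32, r), (2, 8, k, 33, r), (2, 8, k, 6, r), (28, 15, w, 14, q), (28, 15, w, 23, q), (28, 15, w, 33, q)}
π[C, G]: project onto (C, G) (6 duplicate(s) eliminated) → {(2, 32), (2, 33), (2, 6), (28, 14), (28, 23), (28, 33)}

{(2, 32), (2, 33), (2, 6), (28, 14), (28, 23), (28, 33)}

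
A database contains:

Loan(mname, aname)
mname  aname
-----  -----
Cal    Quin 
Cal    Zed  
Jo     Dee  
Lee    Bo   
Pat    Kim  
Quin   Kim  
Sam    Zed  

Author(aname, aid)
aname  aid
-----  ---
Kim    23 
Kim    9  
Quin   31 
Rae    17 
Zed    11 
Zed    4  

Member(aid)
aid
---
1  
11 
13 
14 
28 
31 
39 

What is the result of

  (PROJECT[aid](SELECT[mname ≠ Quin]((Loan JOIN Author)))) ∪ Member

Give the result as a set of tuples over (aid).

{1, 11, 13, 14, 23, 28, 31, 39, 4, 9}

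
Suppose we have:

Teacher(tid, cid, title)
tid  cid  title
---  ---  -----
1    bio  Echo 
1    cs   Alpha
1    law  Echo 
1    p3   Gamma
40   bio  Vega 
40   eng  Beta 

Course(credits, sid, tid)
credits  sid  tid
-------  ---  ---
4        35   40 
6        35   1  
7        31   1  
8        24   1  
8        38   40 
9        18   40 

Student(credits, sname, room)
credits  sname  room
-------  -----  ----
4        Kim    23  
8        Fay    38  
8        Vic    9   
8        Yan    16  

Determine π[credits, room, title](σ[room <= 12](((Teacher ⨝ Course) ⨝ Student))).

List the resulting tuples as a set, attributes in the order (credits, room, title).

Joining Teacher and Course on tid yields {(1, bio, Echo, 6, 35), (1, bio, Echo, 7, 31), (1, bio, Echo, 8, 24), (1, cs, Alpha, 6, 35), (1, cs, Alpha, 7, 31), (1, cs, Alpha, 8, 24), (1, law, Echo, 6, 35), (1, law, Echo, 7, 31), (1, law, Echo, 8, 24), (1, p3, Gamma, 6, 35), (1, p3, Gamma, 7, 31), (1, p3, Gamma, 8, 24), (40, bio, Vega, 4, 35), (40, bio, Vega, 8, 38), (40, bio, Vega, 9, 18), (40, eng, Beta, 4, 35), (40, eng, Beta, 8, 38), (40, eng, Beta, 9, 18)}.
Joining (Teacher ⨝ Course) and Student on credits yields {(1, bio, Echo, 8, 24, Fay, 38), (1, bio, Echo, 8, 24, Vic, 9), (1, bio, Echo, 8, 24, Yan, 16), (1, cs, Alpha, 8, 24, Fay, 38), (1, cs, Alpha, 8, 24, Vic, 9), (1, cs, Alpha, 8, 24, Yan, 16), (1, law, Echo, 8, 24, Fay, 38), (1, law, Echo, 8, 24, Vic, 9), (1, law, Echo, 8, 24, Yan, 16), (1, p3, Gamma, 8, 24, Fay, 38), (1, p3, Gamma, 8, 24, Vic, 9), (1, p3, Gamma, 8, 24, Yan, 16), (40, bio, Vega, 4, 35, Kim, 23), (40, bio, Vega, 8, 38, Fay, 38), (40, bio, Vega, 8, 38, Vic, 9), (40, bio, Vega, 8, 38, Yan, 16), (40, eng, Beta, 4, 35, Kim, 23), (40, eng, Beta, 8, 38, Fay, 38), (40, eng, Beta, 8, 38, Vic, 9), (40, eng, Beta, 8, 38, Yan, 16)}.
Selection room <= 12: {(1, bio, Echo, 8, 24, Vic, 9), (1, cs, Alpha, 8, 24, Vic, 9), (1, law, Echo, 8, 24, Vic, 9), (1, p3, Gamma, 8, 24, Vic, 9), (40, bio, Vega, 8, 38, Vic, 9), (40, eng, Beta, 8, 38, Vic, 9)}
π_{credits, room, title} gives {(8, 9, Alpha), (8, 9, Beta), (8, 9, Echo), (8, 9, Gamma), (8, 9, Vega)} (1 duplicate(s) eliminated).

{(8, 9, Alpha), (8, 9, Beta), (8, 9, Echo), (8, 9, Gamma), (8, 9, Vega)}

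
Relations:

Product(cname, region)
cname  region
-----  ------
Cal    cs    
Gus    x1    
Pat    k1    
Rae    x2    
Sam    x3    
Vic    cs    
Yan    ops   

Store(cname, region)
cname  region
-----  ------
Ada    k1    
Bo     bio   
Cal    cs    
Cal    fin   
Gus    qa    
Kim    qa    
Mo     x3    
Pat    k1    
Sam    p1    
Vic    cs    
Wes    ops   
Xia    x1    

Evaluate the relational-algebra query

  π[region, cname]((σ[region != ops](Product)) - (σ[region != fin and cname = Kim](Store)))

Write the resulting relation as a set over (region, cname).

{(cs, Cal), (cs, Vic), (k1, Pat), (x1, Gus), (x2, Rae), (x3, Sam)}

Selection region != ops: {(Cal, cs), (Gus, x1), (Pat, k1), (Rae, x2), (Sam, x3), (Vic, cs)}
Selection region != fin and cname = Kim: {(Kim, qa)}
Taking the difference: {(Cal, cs), (Gus, x1), (Pat, k1), (Rae, x2), (Sam, x3), (Vic, cs)}
π[region, cname]: project onto (region, cname) → {(cs, Cal), (cs, Vic), (k1, Pat), (x1, Gus), (x2, Rae), (x3, Sam)}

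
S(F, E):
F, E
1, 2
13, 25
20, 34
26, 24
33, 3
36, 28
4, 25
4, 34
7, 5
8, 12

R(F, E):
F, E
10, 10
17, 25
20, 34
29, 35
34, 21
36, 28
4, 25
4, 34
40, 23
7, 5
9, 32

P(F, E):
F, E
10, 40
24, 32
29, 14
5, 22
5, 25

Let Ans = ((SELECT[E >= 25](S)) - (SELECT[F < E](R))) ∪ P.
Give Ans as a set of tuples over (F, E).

Apply σ_{E >= 25}; surviving tuples: {(13, 25), (20, 34), (36, 28), (4, 25), (4, 34)}
Apply σ_{F < E}; surviving tuples: {(17, 25), (20, 34), (29, 35), (4, 25), (4, 34), (9, 32)}
Taking the difference: {(13, 25), (36, 28)}
Taking the union: {(10, 40), (13, 25), (24, 32), (29, 14), (36, 28), (5, 22), (5, 25)}

{(10, 40), (13, 25), (24, 32), (29, 14), (36, 28), (5, 22), (5, 25)}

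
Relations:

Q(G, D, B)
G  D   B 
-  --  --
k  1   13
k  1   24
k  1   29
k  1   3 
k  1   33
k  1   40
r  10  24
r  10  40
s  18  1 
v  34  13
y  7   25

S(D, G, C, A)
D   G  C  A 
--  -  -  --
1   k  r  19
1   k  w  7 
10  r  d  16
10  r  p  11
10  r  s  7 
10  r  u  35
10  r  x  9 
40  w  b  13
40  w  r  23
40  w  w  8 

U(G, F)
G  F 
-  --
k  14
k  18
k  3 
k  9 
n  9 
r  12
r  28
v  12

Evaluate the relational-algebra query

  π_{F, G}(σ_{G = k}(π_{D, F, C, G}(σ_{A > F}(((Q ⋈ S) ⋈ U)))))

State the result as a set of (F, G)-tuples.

Joining Q and S on G, D yields {(k, 1, 13, r, 19), (k, 1, 13, w, 7), (k, 1, 24, r, 19), (k, 1, 24, w, 7), (k, 1, 29, r, 19), (k, 1, 29, w, 7), (k, 1, 3, r, 19), (k, 1, 3, w, 7), (k, 1, 33, r, 19), (k, 1, 33, w, 7), (k, 1, 40, r, 19), (k, 1, 40, w, 7), (r, 10, 24, d, 16), (r, 10, 24, p, 11), (r, 10, 24, s, 7), (r, 10, 24, u, 35), (r, 10, 24, x, 9), (r, 10, 40, d, 16), (r, 10, 40, p, 11), (r, 10, 40, s, 7), (r, 10, 40, u, 35), (r, 10, 40, x, 9)}.
Joining (Q ⋈ S) and U on G yields {(k, 1, 13, r, 19, 14), (k, 1, 13, r, 19, 18), (k, 1, 13, r, 19, 3), (k, 1, 13, r, 19, 9), (k, 1, 13, w, 7, 14), (k, 1, 13, w, 7, 18), (k, 1, 13, w, 7, 3), (k, 1, 13, w, 7, 9), (k, 1, 24, r, 19, 14), (k, 1, 24, r, 19, 18), (k, 1, 24, r, 19, 3), (k, 1, 24, r, 19, 9), (k, 1, 24, w, 7, 14), (k, 1, 24, w, 7, 18), (k, 1, 24, w, 7, 3), (k, 1, 24, w, 7, 9), (k, 1, 29, r, 19, 14), (k, 1, 29, r, 19, 18), (k, 1, 29, r, 19, 3), (k, 1, 29, r, 19, 9), (k, 1, 29, w, 7, 14), (k, 1, 29, w, 7, 18), (k, 1, 29, w, 7, 3), (k, 1, 29, w, 7, 9), (k, 1, 3, r, 19, 14), (k, 1, 3, r, 19, 18), (k, 1, 3, r, 19, 3), (k, 1, 3, r, 19, 9), (k, 1, 3, w, 7, 14), (k, 1, 3, w, 7, 18), (k, 1, 3, w, 7, 3), (k, 1, 3, w, 7, 9), (k, 1, 33, r, 19, 14), (k, 1, 33, r, 19, 18), (k, 1, 33, r, 19, 3), (k, 1, 33, r, 19, 9), (k, 1, 33, w, 7, 14), (k, 1, 33, w, 7, 18), (k, 1, 33, w, 7, 3), (k, 1, 33, w, 7, 9), (k, 1, 40, r, 19, 14), (k, 1, 40, r, 19, 18), (k, 1, 40, r, 19, 3), (k, 1, 40, r, 19, 9), (k, 1, 40, w, 7, 14), (k, 1, 40, w, 7, 18), (k, 1, 40, w, 7, 3), (k, 1, 40, w, 7, 9), (r, 10, 24, d, 16, 12), (r, 10, 24, d, 16, 28), (r, 10, 24, p, 11, 12), (r, 10, 24, p, 11, 28), (r, 10, 24, s, 7, 12), (r, 10, 24, s, 7, 28), (r, 10, 24, u, 35, 12), (r, 10, 24, u, 35, 28), (r, 10, 24, x, 9, 12), (r, 10, 24, x, 9, 28), (r, 10, 40, d, 16, 12), (r, 10, 40, d, 16, 28), (r, 10, 40, p, 11, 12), (r, 10, 40, p, 11, 28), (r, 10, 40, s, 7, 12), (r, 10, 40, s, 7, 28), (r, 10, 40, u, 35, 12), (r, 10, 40, u, 35, 28), (r, 10, 40, x, 9, 12), (r, 10, 40, x, 9, 28)}.
Selection A > F: {(k, 1, 13, r, 19, 14), (k, 1, 13, r, 19, 18), (k, 1, 13, r, 19, 3), (k, 1, 13, r, 19, 9), (k, 1, 13, w, 7, 3), (k, 1, 24, r, 19, 14), (k, 1, 24, r, 19, 18), (k, 1, 24, r, 19, 3), (k, 1, 24, r, 19, 9), (k, 1, 24, w, 7, 3), (k, 1, 29, r, 19, 14), (k, 1, 29, r, 19, 18), (k, 1, 29, r, 19, 3), (k, 1, 29, r, 19, 9), (k, 1, 29, w, 7, 3), (k, 1, 3, r, 19, 14), (k, 1, 3, r, 19, 18), (k, 1, 3, r, 19, 3), (k, 1, 3, r, 19, 9), (k, 1, 3, w, 7, 3), (k, 1, 33, r, 19, 14), (k, 1, 33, r, 19, 18), (k, 1, 33, r, 19, 3), (k, 1, 33, r, 19, 9), (k, 1, 33, w, 7, 3), (k, 1, 40, r, 19, 14), (k, 1, 40, r, 19, 18), (k, 1, 40, r, 19, 3), (k, 1, 40, r, 19, 9), (k, 1, 40, w, 7, 3), (r, 10, 24, d, 16, 12), (r, 10, 24, u, 35, 12), (r, 10, 24, u, 35, 28), (r, 10, 40, d, 16, 12), (r, 10, 40, u, 35, 12), (r, 10, 40, u, 35, 28)}
Keep only column(s) D, F, C, G (28 duplicate(s) eliminated): {(1, 14, r, k), (1, 18, r, k), (1, 3, r, k), (1, 3, w, k), (1, 9, r, k), (10, 12, d, r), (10, 12, u, r), (10, 28, u, r)}
Selection G = k: {(1, 14, r, k), (1, 18, r, k), (1, 3, r, k), (1, 3, w, k), (1, 9, r, k)}
Keep only column(s) F, G (1 duplicate(s) eliminated): {(14, k), (18, k), (3, k), (9, k)}

{(14, k), (18, k), (3, k), (9, k)}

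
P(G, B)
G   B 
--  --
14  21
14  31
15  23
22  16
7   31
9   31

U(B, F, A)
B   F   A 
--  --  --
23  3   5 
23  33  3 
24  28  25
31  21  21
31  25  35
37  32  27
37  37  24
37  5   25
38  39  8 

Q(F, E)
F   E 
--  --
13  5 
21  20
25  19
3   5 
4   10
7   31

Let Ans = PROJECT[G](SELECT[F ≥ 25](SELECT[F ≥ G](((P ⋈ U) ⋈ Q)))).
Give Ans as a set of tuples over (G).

Natural join on B: {(14, 31, 21, 21), (14, 31, 25, 35), (15, 23, 3, 5), (15, 23, 33, 3), (7, 31, 21, 21), (7, 31, 25, 35), (9, 31, 21, 21), (9, 31, 25, 35)}
Natural join on F: {(14, 31, 21, 21, 20), (14, 31, 25, 35, 19), (15, 23, 3, 5, 5), (7, 31, 21, 21, 20), (7, 31, 25, 35, 19), (9, 31, 21, 21, 20), (9, 31, 25, 35, 19)}
σ[F ≥ G]: keep tuples satisfying F ≥ G → {(14, 31, 21, 21, 20), (14, 31, 25, 35, 19), (7, 31, 21, 21, 20), (7, 31, 25, 35, 19), (9, 31, 21, 21, 20), (9, 31, 25, 35, 19)}
σ[F ≥ 25]: keep tuples satisfying F ≥ 25 → {(14, 31, 25, 35, 19), (7, 31, 25, 35, 19), (9, 31, 25, 35, 19)}
Keep only column(s) G: {14, 7, 9}

{14, 7, 9}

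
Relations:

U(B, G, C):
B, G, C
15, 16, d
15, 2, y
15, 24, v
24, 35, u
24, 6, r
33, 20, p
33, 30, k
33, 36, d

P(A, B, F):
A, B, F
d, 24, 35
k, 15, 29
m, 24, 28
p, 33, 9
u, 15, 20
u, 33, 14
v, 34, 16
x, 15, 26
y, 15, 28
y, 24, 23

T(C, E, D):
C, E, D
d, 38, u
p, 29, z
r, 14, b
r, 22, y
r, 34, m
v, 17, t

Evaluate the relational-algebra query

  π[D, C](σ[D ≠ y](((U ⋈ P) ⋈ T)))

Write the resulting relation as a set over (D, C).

{(b, r), (m, r), (t, v), (u, d), (z, p)}

U ⋈ P (natural join on B): {(15, 16, d, k, 29), (15, 16, d, u, 20), (15, 16, d, x, 26), (15, 16, d, y, 28), (15, 2, y, k, 29), (15, 2, y, u, 20), (15, 2, y, x, 26), (15, 2, y, y, 28), (15, 24, v, k, 29), (15, 24, v, u, 20), (15, 24, v, x, 26), (15, 24, v, y, 28), (24, 35, u, d, 35), (24, 35, u, m, 28), (24, 35, u, y, 23), (24, 6, r, d, 35), (24, 6, r, m, 28), (24, 6, r, y, 23), (33, 20, p, p, 9), (33, 20, p, u, 14), (33, 30, k, p, 9), (33, 30, k, u, 14), (33, 36, d, p, 9), (33, 36, d, u, 14)}
(U ⋈ P) ⋈ T (natural join on C): {(15, 16, d, k, 29, 38, u), (15, 16, d, u, 20, 38, u), (15, 16, d, x, 26, 38, u), (15, 16, d, y, 28, 38, u), (15, 24, v, k, 29, 17, t), (15, 24, v, u, 20, 17, t), (15, 24, v, x, 26, 17, t), (15, 24, v, y, 28, 17, t), (24, 6, r, d, 35, 14, b), (24, 6, r, d, 35, 22, y), (24, 6, r, d, 35, 34, m), (24, 6, r, m, 28, 14, b), (24, 6, r, m, 28, 22, y), (24, 6, r, m, 28, 34, m), (24, 6, r, y, 23, 14, b), (24, 6, r, y, 23, 22, y), (24, 6, r, y, 23, 34, m), (33, 20, p, p, 9, 29, z), (33, 20, p, u, 14, 29, z), (33, 36, d, p, 9, 38, u), (33, 36, d, u, 14, 38, u)}
σ[D ≠ y]: keep tuples satisfying D ≠ y → {(15, 16, d, k, 29, 38, u), (15, 16, d, u, 20, 38, u), (15, 16, d, x, 26, 38, u), (15, 16, d, y, 28, 38, u), (15, 24, v, k, 29, 17, t), (15, 24, v, u, 20, 17, t), (15, 24, v, x, 26, 17, t), (15, 24, v, y, 28, 17, t), (24, 6, r, d, 35, 14, b), (24, 6, r, d, 35, 34, m), (24, 6, r, m, 28, 14, b), (24, 6, r, m, 28, 34, m), (24, 6, r, y, 23, 14, b), (24, 6, r, y, 23, 34, m), (33, 20, p, p, 9, 29, z), (33, 20, p, u, 14, 29, z), (33, 36, d, p, 9, 38, u), (33, 36, d, u, 14, 38, u)}
Projecting to D, C (13 duplicate(s) eliminated): {(b, r), (m, r), (t, v), (u, d), (z, p)}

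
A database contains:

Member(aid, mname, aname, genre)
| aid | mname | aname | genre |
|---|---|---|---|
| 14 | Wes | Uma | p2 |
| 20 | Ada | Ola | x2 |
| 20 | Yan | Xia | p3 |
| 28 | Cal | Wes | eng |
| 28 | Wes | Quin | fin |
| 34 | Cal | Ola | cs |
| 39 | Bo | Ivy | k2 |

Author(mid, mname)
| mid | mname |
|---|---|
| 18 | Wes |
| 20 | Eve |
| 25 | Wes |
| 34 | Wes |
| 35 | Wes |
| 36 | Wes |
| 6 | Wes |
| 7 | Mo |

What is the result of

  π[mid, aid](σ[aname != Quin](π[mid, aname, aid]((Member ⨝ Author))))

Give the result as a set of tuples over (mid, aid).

Joining Member and Author on mname yields {(14, Wes, Uma, p2, 18), (14, Wes, Uma, p2, 25), (14, Wes, Uma, p2, 34), (14, Wes, Uma, p2, 35), (14, Wes, Uma, p2, 36), (14, Wes, Uma, p2, 6), (28, Wes, Quin, fin, 18), (28, Wes, Quin, fin, 25), (28, Wes, Quin, fin, 34), (28, Wes, Quin, fin, 35), (28, Wes, Quin, fin, 36), (28, Wes, Quin, fin, 6)}.
π[mid, aname, aid]: project onto (mid, aname, aid) → {(18, Quin, 28), (18, Uma, 14), (25, Quin, 28), (25, Uma, 14), (34, Quin, 28), (34, Uma, 14), (35, Quin, 28), (35, Uma, 14), (36, Quin, 28), (36, Uma, 14), (6, Quin, 28), (6, Uma, 14)}
σ[aname != Quin]: keep tuples satisfying aname != Quin → {(18, Uma, 14), (25, Uma, 14), (34, Uma, 14), (35, Uma, 14), (36, Uma, 14), (6, Uma, 14)}
π[mid, aid]: project onto (mid, aid) → {(18, 14), (25, 14), (34, 14), (35, 14), (36, 14), (6, 14)}

{(18, 14), (25, 14), (34, 14), (35, 14), (36, 14), (6, 14)}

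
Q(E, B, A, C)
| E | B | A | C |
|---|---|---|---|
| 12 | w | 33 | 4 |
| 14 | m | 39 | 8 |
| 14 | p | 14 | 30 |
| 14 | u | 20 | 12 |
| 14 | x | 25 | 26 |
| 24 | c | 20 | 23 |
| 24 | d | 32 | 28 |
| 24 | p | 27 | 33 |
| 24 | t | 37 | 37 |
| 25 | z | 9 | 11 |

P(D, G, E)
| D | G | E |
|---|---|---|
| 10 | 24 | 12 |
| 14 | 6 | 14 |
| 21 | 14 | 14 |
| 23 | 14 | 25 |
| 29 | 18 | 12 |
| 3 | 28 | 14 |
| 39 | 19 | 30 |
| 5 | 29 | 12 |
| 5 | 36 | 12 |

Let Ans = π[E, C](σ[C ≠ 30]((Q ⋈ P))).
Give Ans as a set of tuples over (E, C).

{(12, 4), (14, 12), (14, 26), (14, 8), (25, 11)}

Joining Q and P on E yields {(12, w, 33, 4, 10, 24), (12, w, 33, 4, 29, 18), (12, w, 33, 4, 5, 29), (12, w, 33, 4, 5, 36), (14, m, 39, 8, 14, 6), (14, m, 39, 8, 21, 14), (14, m, 39, 8, 3, 28), (14, p, 14, 30, 14, 6), (14, p, 14, 30, 21, 14), (14, p, 14, 30, 3, 28), (14, u, 20, 12, 14, 6), (14, u, 20, 12, 21, 14), (14, u, 20, 12, 3, 28), (14, x, 25, 26, 14, 6), (14, x, 25, 26, 21, 14), (14, x, 25, 26, 3, 28), (25, z, 9, 11, 23, 14)}.
Filtering on C ≠ 30 leaves {(12, w, 33, 4, 10, 24), (12, w, 33, 4, 29, 18), (12, w, 33, 4, 5, 29), (12, w, 33, 4, 5, 36), (14, m, 39, 8, 14, 6), (14, m, 39, 8, 21, 14), (14, m, 39, 8, 3, 28), (14, u, 20, 12, 14, 6), (14, u, 20, 12, 21, 14), (14, u, 20, 12, 3, 28), (14, x, 25, 26, 14, 6), (14, x, 25, 26, 21, 14), (14, x, 25, 26, 3, 28), (25, z, 9, 11, 23, 14)}.
π[E, C]: project onto (E, C) (9 duplicate(s) eliminated) → {(12, 4), (14, 12), (14, 26), (14, 8), (25, 11)}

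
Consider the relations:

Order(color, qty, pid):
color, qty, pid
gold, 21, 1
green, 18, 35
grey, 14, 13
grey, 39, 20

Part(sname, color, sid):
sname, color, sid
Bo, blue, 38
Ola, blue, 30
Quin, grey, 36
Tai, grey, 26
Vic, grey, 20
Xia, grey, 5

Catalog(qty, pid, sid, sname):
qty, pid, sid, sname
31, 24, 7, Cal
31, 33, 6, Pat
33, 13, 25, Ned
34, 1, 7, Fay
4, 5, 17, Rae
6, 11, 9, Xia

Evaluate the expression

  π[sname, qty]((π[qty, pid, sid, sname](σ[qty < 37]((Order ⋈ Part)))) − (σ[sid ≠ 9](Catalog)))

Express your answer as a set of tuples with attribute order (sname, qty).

Order ⋈ Part (natural join on color): {(grey, 14, 13, Quin, 36), (grey, 14, 13, Tai, 26), (grey, 14, 13, Vic, 20), (grey, 14, 13, Xia, 5), (grey, 39, 20, Quin, 36), (grey, 39, 20, Tai, 26), (grey, 39, 20, Vic, 20), (grey, 39, 20, Xia, 5)}
σ[qty < 37]: keep tuples satisfying qty < 37 → {(grey, 14, 13, Quin, 36), (grey, 14, 13, Tai, 26), (grey, 14, 13, Vic, 20), (grey, 14, 13, Xia, 5)}
Projecting to qty, pid, sid, sname: {(14, 13, 20, Vic), (14, 13, 26, Tai), (14, 13, 36, Quin), (14, 13, 5, Xia)}
σ[sid ≠ 9]: keep tuples satisfying sid ≠ 9 → {(31, 24, 7, Cal), (31, 33, 6, Pat), (33, 13, 25, Ned), (34, 1, 7, Fay), (4, 5, 17, Rae)}
Difference: {(14, 13, 20, Vic), (14, 13, 26, Tai), (14, 13, 36, Quin), (14, 13, 5, Xia)} with {(31, 24, 7, Cal), (31, 33, 6, Pat), (33, 13, 25, Ned), (34, 1, 7, Fay), (4, 5, 17, Rae)} → {(14, 13, 20, Vic), (14, 13, 26, Tai), (14, 13, 36, Quin), (14, 13, 5, Xia)}
Projecting to sname, qty: {(Quin, 14), (Tai, 14), (Vic, 14), (Xia, 14)}

{(Quin, 14), (Tai, 14), (Vic, 14), (Xia, 14)}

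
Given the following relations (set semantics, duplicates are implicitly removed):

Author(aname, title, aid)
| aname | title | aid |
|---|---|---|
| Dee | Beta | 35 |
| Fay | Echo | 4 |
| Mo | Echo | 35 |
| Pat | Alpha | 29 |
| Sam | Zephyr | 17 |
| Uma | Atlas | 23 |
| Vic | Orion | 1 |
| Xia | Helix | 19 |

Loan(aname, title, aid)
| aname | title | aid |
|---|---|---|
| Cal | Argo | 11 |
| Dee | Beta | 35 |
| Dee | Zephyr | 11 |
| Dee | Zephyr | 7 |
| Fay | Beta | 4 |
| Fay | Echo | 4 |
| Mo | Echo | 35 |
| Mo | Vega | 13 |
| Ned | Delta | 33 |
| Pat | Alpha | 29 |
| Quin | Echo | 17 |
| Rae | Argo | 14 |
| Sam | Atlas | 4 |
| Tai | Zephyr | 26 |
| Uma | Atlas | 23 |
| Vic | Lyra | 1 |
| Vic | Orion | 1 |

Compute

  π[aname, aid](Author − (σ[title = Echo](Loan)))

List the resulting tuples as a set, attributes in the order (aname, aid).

{(Dee, 35), (Pat, 29), (Sam, 17), (Uma, 23), (Vic, 1), (Xia, 19)}

Filtering on title = Echo leaves {(Fay, Echo, 4), (Mo, Echo, 35), (Quin, Echo, 17)}.
Set difference of the two operands is {(Dee, Beta, 35), (Pat, Alpha, 29), (Sam, Zephyr, 17), (Uma, Atlas, 23), (Vic, Orion, 1), (Xia, Helix, 19)}.
π_{aname, aid} gives {(Dee, 35), (Pat, 29), (Sam, 17), (Uma, 23), (Vic, 1), (Xia, 19)}.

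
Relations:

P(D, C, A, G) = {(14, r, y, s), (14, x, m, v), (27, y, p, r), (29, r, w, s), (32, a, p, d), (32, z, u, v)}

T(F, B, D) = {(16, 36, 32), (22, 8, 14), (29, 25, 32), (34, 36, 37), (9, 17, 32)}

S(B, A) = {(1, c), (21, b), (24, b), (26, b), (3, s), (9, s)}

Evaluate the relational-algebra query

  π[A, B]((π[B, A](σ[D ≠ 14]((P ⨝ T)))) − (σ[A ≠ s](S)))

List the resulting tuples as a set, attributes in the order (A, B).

{(p, 17), (p, 25), (p, 36), (u, 17), (u, 25), (u, 36)}

Joining P and T on D yields {(14, r, y, s, 22, 8), (14, x, m, v, 22, 8), (32, a, p, d, 16, 36), (32, a, p, d, 29, 25), (32, a, p, d, 9, 17), (32, z, u, v, 16, 36), (32, z, u, v, 29, 25), (32, z, u, v, 9, 17)}.
σ[D ≠ 14]: keep tuples satisfying D ≠ 14 → {(32, a, p, d, 16, 36), (32, a, p, d, 29, 25), (32, a, p, d, 9, 17), (32, z, u, v, 16, 36), (32, z, u, v, 29, 25), (32, z, u, v, 9, 17)}
π[B, A]: project onto (B, A) → {(17, p), (17, u), (25, p), (25, u), (36, p), (36, u)}
σ[A ≠ s]: keep tuples satisfying A ≠ s → {(1, c), (21, b), (24, b), (26, b)}
Taking the difference: {(17, p), (17, u), (25, p), (25, u), (36, p), (36, u)}
π[A, B]: project onto (A, B) → {(p, 17), (p, 25), (p, 36), (u, 17), (u, 25), (u, 36)}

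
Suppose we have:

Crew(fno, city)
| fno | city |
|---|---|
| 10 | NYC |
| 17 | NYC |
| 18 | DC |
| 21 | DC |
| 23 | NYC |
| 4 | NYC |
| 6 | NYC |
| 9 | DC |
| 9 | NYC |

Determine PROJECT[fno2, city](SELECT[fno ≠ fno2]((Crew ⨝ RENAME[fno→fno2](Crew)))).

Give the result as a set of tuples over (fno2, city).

ρ[fno→fno2]: schema becomes (fno2, city); tuples unchanged.
Crew ⋈ RENAME[fno→fno2](Crew) (natural join on city): {(10, NYC, 10), (10, NYC, 17), (10, NYC, 23), (10, NYC, 4), (10, NYC, 6), (10, NYC, 9), (17, NYC, 10), (17, NYC, 17), (17, NYC, 23), (17, NYC, 4), (17, NYC, 6), (17, NYC, 9), (18, DC, 18), (18, DC, 21), (18, DC, 9), (21, DC, 18), (21, DC, 21), (21, DC, 9), (23, NYC, 10), (23, NYC, 17), (23, NYC, 23), (23, NYC, 4), (23, NYC, 6), (23, NYC, 9), (4, NYC, 10), (4, NYC, 17), (4, NYC, 23), (4, NYC, 4), (4, NYC, 6), (4, NYC, 9), (6, NYC, 10), (6, NYC, 17), (6, NYC, 23), (6, NYC, 4), (6, NYC, 6), (6, NYC, 9), (9, DC, 18), (9, DC, 21), (9, DC, 9), (9, NYC, 10), (9, NYC, 17), (9, NYC, 23), (9, NYC, 4), (9, NYC, 6), (9, NYC, 9)}
Apply σ_{fno ≠ fno2}; surviving tuples: {(10, NYC, 17), (10, NYC, 23), (10, NYC, 4), (10, NYC, 6), (10, NYC, 9), (17, NYC, 10), (17, NYC, 23), (17, NYC, 4), (17, NYC, 6), (17, NYC, 9), (18, DC, 21), (18, DC, 9), (21, DC, 18), (21, DC, 9), (23, NYC, 10), (23, NYC, 17), (23, NYC, 4), (23, NYC, 6), (23, NYC, 9), (4, NYC, 10), (4, NYC, 17), (4, NYC, 23), (4, NYC, 6), (4, NYC, 9), (6, NYC, 10), (6, NYC, 17), (6, NYC, 23), (6, NYC, 4), (6, NYC, 9), (9, DC, 18), (9, DC, 21), (9, NYC, 10), (9, NYC, 17), (9, NYC, 23), (9, NYC, 4), (9, NYC, 6)}
π[fno2, city]: project onto (fno2, city) (27 duplicate(s) eliminated) → {(10, NYC), (17, NYC), (18, DC), (21, DC), (23, NYC), (4, NYC), (6, NYC), (9, DC), (9, NYC)}

{(10, NYC), (17, NYC), (18, DC), (21, DC), (23, NYC), (4, NYC), (6, NYC), (9, DC), (9, NYC)}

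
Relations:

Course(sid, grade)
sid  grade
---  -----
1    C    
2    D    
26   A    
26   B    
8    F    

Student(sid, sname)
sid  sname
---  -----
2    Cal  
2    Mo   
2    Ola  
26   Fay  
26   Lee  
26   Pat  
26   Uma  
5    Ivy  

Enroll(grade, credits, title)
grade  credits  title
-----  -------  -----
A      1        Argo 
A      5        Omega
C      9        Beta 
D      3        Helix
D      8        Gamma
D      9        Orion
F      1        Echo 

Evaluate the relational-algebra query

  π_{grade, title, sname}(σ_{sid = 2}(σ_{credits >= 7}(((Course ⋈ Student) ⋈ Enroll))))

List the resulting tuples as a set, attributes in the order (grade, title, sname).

{(D, Gamma, Cal), (D, Gamma, Mo), (D, Gamma, Ola), (D, Orion, Cal), (D, Orion, Mo), (D, Orion, Ola)}

Natural join on sid: {(2, D, Cal), (2, D, Mo), (2, D, Ola), (26, A, Fay), (26, A, Lee), (26, A, Pat), (26, A, Uma), (26, B, Fay), (26, B, Lee), (26, B, Pat), (26, B, Uma)}
Natural join on grade: {(2, D, Cal, 3, Helix), (2, D, Cal, 8, Gamma), (2, D, Cal, 9, Orion), (2, D, Mo, 3, Helix), (2, D, Mo, 8, Gamma), (2, D, Mo, 9, Orion), (2, D, Ola, 3, Helix), (2, D, Ola, 8, Gamma), (2, D, Ola, 9, Orion), (26, A, Fay, 1, Argo), (26, A, Fay, 5, Omega), (26, A, Lee, 1, Argo), (26, A, Lee, 5, Omega), (26, A, Pat, 1, Argo), (26, A, Pat, 5, Omega), (26, A, Uma, 1, Argo), (26, A, Uma, 5, Omega)}
Selection credits >= 7: {(2, D, Cal, 8, Gamma), (2, D, Cal, 9, Orion), (2, D, Mo, 8, Gamma), (2, D, Mo, 9, Orion), (2, D, Ola, 8, Gamma), (2, D, Ola, 9, Orion)}
Selection sid = 2: {(2, D, Cal, 8, Gamma), (2, D, Cal, 9, Orion), (2, D, Mo, 8, Gamma), (2, D, Mo, 9, Orion), (2, D, Ola, 8, Gamma), (2, D, Ola, 9, Orion)}
Projecting to grade, title, sname: {(D, Gamma, Cal), (D, Gamma, Mo), (D, Gamma, Ola), (D, Orion, Cal), (D, Orion, Mo), (D, Orion, Ola)}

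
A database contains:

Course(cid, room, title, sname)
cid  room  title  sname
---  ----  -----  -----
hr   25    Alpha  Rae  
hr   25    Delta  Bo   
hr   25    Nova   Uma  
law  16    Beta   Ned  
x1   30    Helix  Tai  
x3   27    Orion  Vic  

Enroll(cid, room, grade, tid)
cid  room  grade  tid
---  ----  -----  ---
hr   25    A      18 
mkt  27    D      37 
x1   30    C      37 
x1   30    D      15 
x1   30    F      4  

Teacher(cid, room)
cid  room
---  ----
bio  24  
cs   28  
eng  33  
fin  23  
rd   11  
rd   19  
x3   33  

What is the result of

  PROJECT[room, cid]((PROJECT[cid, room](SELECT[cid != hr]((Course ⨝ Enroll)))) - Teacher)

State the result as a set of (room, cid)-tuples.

Course ⋈ Enroll (natural join on cid, room): {(hr, 25, Alpha, Rae, A, 18), (hr, 25, Delta, Bo, A, 18), (hr, 25, Nova, Uma, A, 18), (x1, 30, Helix, Tai, C, 37), (x1, 30, Helix, Tai, D, 15), (x1, 30, Helix, Tai, F, 4)}
Selection cid != hr: {(x1, 30, Helix, Tai, C, 37), (x1, 30, Helix, Tai, D, 15), (x1, 30, Helix, Tai, F, 4)}
π[cid, room]: project onto (cid, room) (2 duplicate(s) eliminated) → {(x1, 30)}
Set difference of the two operands is {(x1, 30)}.
π[room, cid]: project onto (room, cid) → {(30, x1)}

{(30, x1)}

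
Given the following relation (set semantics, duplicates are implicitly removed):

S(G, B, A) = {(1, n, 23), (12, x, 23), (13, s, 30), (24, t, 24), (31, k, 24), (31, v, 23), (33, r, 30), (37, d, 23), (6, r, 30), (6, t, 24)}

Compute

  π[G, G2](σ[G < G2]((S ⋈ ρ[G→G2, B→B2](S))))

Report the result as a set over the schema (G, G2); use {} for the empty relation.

ρ[G→G2, B→B2]: schema becomes (G2, B2, A); tuples unchanged.
Natural join on A: {(1, n, 23, 1, n), (1, n, 23, 12, x), (1, n, 23, 31, v), (1, n, 23, 37, d), (12, x, 23, 1, n), (12, x, 23, 12, x), (12, x, 23, 31, v), (12, x, 23, 37, d), (13, s, 30, 13, s), (13, s, 30, 33, r), (13, s, 30, 6, r), (24, t, 24, 24, t), (24, t, 24, 31, k), (24, t, 24, 6, t), (31, k, 24, 24, t), (31, k, 24, 31, k), (31, k, 24, 6, t), (31, v, 23, 1, n), (31, v, 23, 12, x), (31, v, 23, 31, v), (31, v, 23, 37, d), (33, r, 30, 13, s), (33, r, 30, 33, r), (33, r, 30, 6, r), (37, d, 23, 1, n), (37, d, 23, 12, x), (37, d, 23, 31, v), (37, d, 23, 37, d), (6, r, 30, 13, s), (6, r, 30, 33, r), (6, r, 30, 6, r), (6, t, 24, 24, t), (6, t, 24, 31, k), (6, t, 24, 6, t)}
Apply σ_{G < G2}; surviving tuples: {(1, n, 23, 12, x), (1, n, 23, 31, v), (1, n, 23, 37, d), (12, x, 23, 31, v), (12, x, 23, 37, d), (13, s, 30, 33, r), (24, t, 24, 31, k), (31, v, 23, 37, d), (6, r, 30, 13, s), (6, r, 30, 33, r), (6, t, 24, 24, t), (6, t, 24, 31, k)}
π_{G, G2} gives {(1, 12), (1, 31), (1, 37), (12, 31), (12, 37), (13, 33), (24, 31), (31, 37), (6, 13), (6, 24), (6, 31), (6, 33)}.

{(1, 12), (1, 31), (1, 37), (12, 31), (12, 37), (13, 33), (24, 31), (31, 37), (6, 13), (6, 24), (6, 31), (6, 33)}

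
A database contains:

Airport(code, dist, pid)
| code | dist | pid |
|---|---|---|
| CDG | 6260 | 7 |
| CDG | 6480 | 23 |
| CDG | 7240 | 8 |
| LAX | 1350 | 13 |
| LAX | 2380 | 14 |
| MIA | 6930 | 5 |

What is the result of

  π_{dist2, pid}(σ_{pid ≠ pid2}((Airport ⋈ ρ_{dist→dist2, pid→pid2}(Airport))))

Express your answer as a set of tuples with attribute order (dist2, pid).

ρ[dist→dist2, pid→pid2]: schema becomes (code, dist2, pid2); tuples unchanged.
Natural join on code: {(CDG, 6260, 7, 6260, 7), (CDG, 6260, 7, 6480, 23), (CDG, 6260, 7, 7240, 8), (CDG, 6480, 23, 6260, 7), (CDG, 6480, 23, 6480, 23), (CDG, 6480, 23, 7240, 8), (CDG, 7240, 8, 6260, 7), (CDG, 7240, 8, 6480, 23), (CDG, 7240, 8, 7240, 8), (LAX, 1350, 13, 1350, 13), (LAX, 1350, 13, 2380, 14), (LAX, 2380, 14, 1350, 13), (LAX, 2380, 14, 2380, 14), (MIA, 6930, 5, 6930, 5)}
σ[pid ≠ pid2]: keep tuples satisfying pid ≠ pid2 → {(CDG, 6260, 7, 6480, 23), (CDG, 6260, 7, 7240, 8), (CDG, 6480, 23, 6260, 7), (CDG, 6480, 23, 7240, 8), (CDG, 7240, 8, 6260, 7), (CDG, 7240, 8, 6480, 23), (LAX, 1350, 13, 2380, 14), (LAX, 2380, 14, 1350, 13)}
Keep only column(s) dist2, pid: {(1350, 14), (2380, 13), (6260, 23), (6260, 8), (6480, 7), (6480, 8), (7240, 23), (7240, 7)}

{(1350, 14), (2380, 13), (6260, 23), (6260, 8), (6480, 7), (6480, 8), (7240, 23), (7240, 7)}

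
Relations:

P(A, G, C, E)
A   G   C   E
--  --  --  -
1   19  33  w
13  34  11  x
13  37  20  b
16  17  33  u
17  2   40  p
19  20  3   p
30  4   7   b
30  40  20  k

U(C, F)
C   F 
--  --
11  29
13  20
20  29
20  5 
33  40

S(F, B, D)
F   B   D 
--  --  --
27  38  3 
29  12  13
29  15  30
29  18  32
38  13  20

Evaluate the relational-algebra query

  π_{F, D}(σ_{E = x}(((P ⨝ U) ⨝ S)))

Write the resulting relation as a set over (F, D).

{(29, 13), (29, 30), (29, 32)}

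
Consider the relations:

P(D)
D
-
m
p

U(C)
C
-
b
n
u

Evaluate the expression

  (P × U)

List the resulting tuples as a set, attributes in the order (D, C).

{(m, b), (m, n), (m, u), (p, b), (p, n), (p, u)}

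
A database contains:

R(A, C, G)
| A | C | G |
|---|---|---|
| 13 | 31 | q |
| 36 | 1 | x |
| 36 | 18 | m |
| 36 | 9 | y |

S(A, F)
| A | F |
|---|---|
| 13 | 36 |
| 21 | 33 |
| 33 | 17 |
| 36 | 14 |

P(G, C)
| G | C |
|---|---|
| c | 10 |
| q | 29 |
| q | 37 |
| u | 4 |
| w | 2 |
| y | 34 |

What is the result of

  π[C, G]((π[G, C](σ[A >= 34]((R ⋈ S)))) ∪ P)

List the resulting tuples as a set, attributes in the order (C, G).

R ⋈ S (natural join on A): {(13, 31, q, 36), (36, 1, x, 14), (36, 18, m, 14), (36, 9, y, 14)}
σ[A >= 34]: keep tuples satisfying A >= 34 → {(36, 1, x, 14), (36, 18, m, 14), (36, 9, y, 14)}
π[G, C]: project onto (G, C) → {(m, 18), (x, 1), (y, 9)}
Set union of the two operands is {(c, 10), (m, 18), (q, 29), (q, 37), (u, 4), (w, 2), (x, 1), (y, 34), (y, 9)}.
π[C, G]: project onto (C, G) → {(1, x), (10, c), (18, m), (2, w), (29, q), (34, y), (37, q), (4, u), (9, y)}

{(1, x), (10, c), (18, m), (2, w), (29, q), (34, y), (37, q), (4, u), (9, y)}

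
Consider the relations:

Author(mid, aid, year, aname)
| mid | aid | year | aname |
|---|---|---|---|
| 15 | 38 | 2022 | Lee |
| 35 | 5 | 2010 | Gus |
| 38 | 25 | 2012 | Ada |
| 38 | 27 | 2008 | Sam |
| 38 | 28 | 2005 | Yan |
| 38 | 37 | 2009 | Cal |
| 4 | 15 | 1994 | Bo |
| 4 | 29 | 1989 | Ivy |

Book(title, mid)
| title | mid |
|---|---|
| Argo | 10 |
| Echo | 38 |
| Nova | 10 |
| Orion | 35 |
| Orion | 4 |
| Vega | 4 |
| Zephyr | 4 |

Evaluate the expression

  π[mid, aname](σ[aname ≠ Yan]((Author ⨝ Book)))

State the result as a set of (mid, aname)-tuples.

{(35, Gus), (38, Ada), (38, Cal), (38, Sam), (4, Bo), (4, Ivy)}

Joining Author and Book on mid yields {(35, 5, 2010, Gus, Orion), (38, 25, 2012, Ada, Echo), (38, 27, 2008, Sam, Echo), (38, 28, 2005, Yan, Echo), (38, 37, 2009, Cal, Echo), (4, 15, 1994, Bo, Orion), (4, 15, 1994, Bo, Vega), (4, 15, 1994, Bo, Zephyr), (4, 29, 1989, Ivy, Orion), (4, 29, 1989, Ivy, Vega), (4, 29, 1989, Ivy, Zephyr)}.
Selection aname ≠ Yan: {(35, 5, 2010, Gus, Orion), (38, 25, 2012, Ada, Echo), (38, 27, 2008, Sam, Echo), (38, 37, 2009, Cal, Echo), (4, 15, 1994, Bo, Orion), (4, 15, 1994, Bo, Vega), (4, 15, 1994, Bo, Zephyr), (4, 29, 1989, Ivy, Orion), (4, 29, 1989, Ivy, Vega), (4, 29, 1989, Ivy, Zephyr)}
π[mid, aname]: project onto (mid, aname) (4 duplicate(s) eliminated) → {(35, Gus), (38, Ada), (38, Cal), (38, Sam), (4, Bo), (4, Ivy)}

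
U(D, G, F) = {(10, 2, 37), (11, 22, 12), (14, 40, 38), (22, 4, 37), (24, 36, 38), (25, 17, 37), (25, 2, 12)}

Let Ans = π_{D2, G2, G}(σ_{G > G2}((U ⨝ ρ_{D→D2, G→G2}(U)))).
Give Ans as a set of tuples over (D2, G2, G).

{(10, 2, 17), (10, 2, 4), (22, 4, 17), (24, 36, 40), (25, 2, 22)}

ρ[D→D2, G→G2]: schema becomes (D2, G2, F); tuples unchanged.
Joining U and ρ_{D→D2, G→G2}(U) on F yields {(10, 2, 37, 10, 2), (10, 2, 37, 22, 4), (10, 2, 37, 25, 17), (11, 22, 12, 11, 22), (11, 22, 12, 25, 2), (14, 40, 38, 14, 40), (14, 40, 38, 24, 36), (22, 4, 37, 10, 2), (22, 4, 37, 22, 4), (22, 4, 37, 25, 17), (24, 36, 38, 14, 40), (24, 36, 38, 24, 36), (25, 17, 37, 10, 2), (25, 17, 37, 22, 4), (25, 17, 37, 25, 17), (25, 2, 12, 11, 22), (25, 2, 12, 25, 2)}.
Filtering on G > G2 leaves {(11, 22, 12, 25, 2), (14, 40, 38, 24, 36), (22, 4, 37, 10, 2), (25, 17, 37, 10, 2), (25, 17, 37, 22, 4)}.
π[D2, G2, G]: project onto (D2, G2, G) → {(10, 2, 17), (10, 2, 4), (22, 4, 17), (24, 36, 40), (25, 2, 22)}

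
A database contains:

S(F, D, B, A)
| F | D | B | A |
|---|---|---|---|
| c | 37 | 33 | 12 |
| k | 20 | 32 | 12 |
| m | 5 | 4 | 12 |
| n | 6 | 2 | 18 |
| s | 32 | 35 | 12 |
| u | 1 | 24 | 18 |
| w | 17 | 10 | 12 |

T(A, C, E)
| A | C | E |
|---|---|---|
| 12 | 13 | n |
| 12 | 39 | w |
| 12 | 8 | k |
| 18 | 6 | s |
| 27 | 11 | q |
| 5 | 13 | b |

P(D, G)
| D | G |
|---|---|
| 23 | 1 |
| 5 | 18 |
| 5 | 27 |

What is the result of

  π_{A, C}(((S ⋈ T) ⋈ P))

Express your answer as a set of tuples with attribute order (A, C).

S ⋈ T (natural join on A): {(c, 37, 33, 12, 13, n), (c, 37, 33, 12, 39, w), (c, 37, 33, 12, 8, k), (k, 20, 32, 12, 13, n), (k, 20, 32, 12, 39, w), (k, 20, 32, 12, 8, k), (m, 5, 4, 12, 13, n), (m, 5, 4, 12, 39, w), (m, 5, 4, 12, 8, k), (n, 6, 2, 18, 6, s), (s, 32, 35, 12, 13, n), (s, 32, 35, 12, 39, w), (s, 32, 35, 12, 8, k), (u, 1, 24, 18, 6, s), (w, 17, 10, 12, 13, n), (w, 17, 10, 12, 39, w), (w, 17, 10, 12, 8, k)}
(S ⋈ T) ⋈ P (natural join on D): {(m, 5, 4, 12, 13, n, 18), (m, 5, 4, 12, 13, n, 27), (m, 5, 4, 12, 39, w, 18), (m, 5, 4, 12, 39, w, 27), (m, 5, 4, 12, 8, k, 18), (m, 5, 4, 12, 8, k, 27)}
Projecting to A, C (3 duplicate(s) eliminated): {(12, 13), (12, 39), (12, 8)}

{(12, 13), (12, 39), (12, 8)}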